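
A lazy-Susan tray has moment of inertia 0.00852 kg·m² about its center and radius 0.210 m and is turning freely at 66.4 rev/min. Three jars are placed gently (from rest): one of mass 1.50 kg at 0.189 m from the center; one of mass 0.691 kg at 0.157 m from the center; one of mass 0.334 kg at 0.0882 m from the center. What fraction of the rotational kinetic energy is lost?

No external torque acts about the center; L_before = L_after.
Added inertia Σmr² = (1.50)(0.189)² + (0.691)(0.157)² + (0.334)(0.0882)² = 0.07321 kg·m²; I_f = 0.008520 + 0.07321 = 0.08173 kg·m².
ω_f = I_p ω_i / I_f = (0.008520)(66.4) / 0.08173 = 6.922 rpm.
KE_i = ½(0.008520)(6.953 rad/s)² = 0.2060 J; KE_f = ½(0.08173)(0.7248)² = 0.02147 J.
Fraction lost = 0.8958.

fraction ≈ 0.896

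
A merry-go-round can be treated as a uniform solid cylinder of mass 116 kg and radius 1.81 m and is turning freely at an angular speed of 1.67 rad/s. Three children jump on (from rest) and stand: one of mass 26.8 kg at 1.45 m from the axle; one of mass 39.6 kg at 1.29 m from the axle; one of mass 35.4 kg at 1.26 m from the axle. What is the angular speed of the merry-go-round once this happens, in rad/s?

ω_f ≈ 0.861 rad/s

No external torque acts about the axle; L_before = L_after.
I_p = ½(116)(1.81)² = 190.0 kg·m².
Added inertia Σmr² = (26.8)(1.45)² + (39.6)(1.29)² + (35.4)(1.26)² = 178.4 kg·m²; I_f = 190.0 + 178.4 = 368.5 kg·m².
ω_f = I_p ω_i / I_f = (190.0)(1.67) / 368.5 = 0.8612 rad/s.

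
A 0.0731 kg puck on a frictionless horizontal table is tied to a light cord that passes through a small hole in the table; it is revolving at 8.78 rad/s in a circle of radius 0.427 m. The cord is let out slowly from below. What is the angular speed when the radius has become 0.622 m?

The constraining force is radial, so m r² ω about the center is conserved.
ω₂ = ω₁ (r₁/r₂)² = (8.78)(0.427/0.622)² = 4.138 rad/s.

ω₂ ≈ 4.14 rad/s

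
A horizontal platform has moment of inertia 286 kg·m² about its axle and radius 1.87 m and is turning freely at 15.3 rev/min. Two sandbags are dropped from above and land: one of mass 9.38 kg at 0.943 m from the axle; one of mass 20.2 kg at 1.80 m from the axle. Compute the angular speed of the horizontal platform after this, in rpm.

ω_f ≈ 12.2 rpm

The added mass arrives with no angular momentum about the axle, and any external torque about the axle is negligible, so the system's angular momentum is conserved.
Added inertia Σmr² = (9.38)(0.943)² + (20.2)(1.80)² = 73.79 kg·m²; I_f = 286.0 + 73.79 = 359.8 kg·m².
ω_f = I_p ω_i / I_f = (286.0)(15.3) / 359.8 = 12.16 rpm.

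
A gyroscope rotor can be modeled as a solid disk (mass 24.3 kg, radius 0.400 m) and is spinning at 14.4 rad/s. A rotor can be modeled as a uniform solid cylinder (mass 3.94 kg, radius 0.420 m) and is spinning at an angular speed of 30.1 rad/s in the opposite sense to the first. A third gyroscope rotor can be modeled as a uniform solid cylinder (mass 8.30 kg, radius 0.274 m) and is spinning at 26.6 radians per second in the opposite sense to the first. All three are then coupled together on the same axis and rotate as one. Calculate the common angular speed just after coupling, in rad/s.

The coupling torques are internal; angular momentum about the shared axis is conserved.
Moments of inertia: I_A = ½(24.3)(0.400)² = 1.944 kg·m²; I_B = ½(3.94)(0.420)² = 0.3475 kg·m²; I_C = ½(8.30)(0.274)² = 0.3116 kg·m².
Taking A's sense as positive: L = (1.944)(14.4) − (0.3475)(30.1) − (0.3116)(26.6) = 9.246 kg·m²·rad/s.
Combined I = 1.944 + 0.3475 + 0.3116 = 2.603 kg·m².
ω_f = L / I = 9.246 / 2.603 = 3.552 rad/s.

|ω_f| ≈ 3.55 rad/s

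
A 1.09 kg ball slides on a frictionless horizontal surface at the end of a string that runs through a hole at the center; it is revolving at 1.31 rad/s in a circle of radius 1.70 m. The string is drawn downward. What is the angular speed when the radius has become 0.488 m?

ω₂ ≈ 15.9 rad/s

No torque about the axis ⇒ m r₁² ω₁ = m r₂² ω₂.
ω₂ = ω₁ (r₁/r₂)² = (1.31)(1.70/0.488)² = 15.90 rad/s.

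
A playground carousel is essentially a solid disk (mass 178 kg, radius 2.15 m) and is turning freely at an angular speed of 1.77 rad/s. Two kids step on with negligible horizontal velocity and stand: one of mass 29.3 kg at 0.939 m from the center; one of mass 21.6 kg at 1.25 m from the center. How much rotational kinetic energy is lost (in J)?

The added mass arrives with no angular momentum about the center, and any external torque about the center is negligible, so the system's angular momentum is conserved.
I_p = ½(178)(2.15)² = 411.4 kg·m².
Added inertia Σmr² = (29.3)(0.939)² + (21.6)(1.25)² = 59.58 kg·m²; I_f = 411.4 + 59.58 = 471.0 kg·m².
ω_f = I_p ω_i / I_f = (411.4)(1.77) / 471.0 = 1.546 rad/s.
KE_i = ½(411.4)(1.770 rad/s)² = 644.4 J; KE_f = ½(471.0)(1.546)² = 562.9 J.

energy lost ≈ 81.5 J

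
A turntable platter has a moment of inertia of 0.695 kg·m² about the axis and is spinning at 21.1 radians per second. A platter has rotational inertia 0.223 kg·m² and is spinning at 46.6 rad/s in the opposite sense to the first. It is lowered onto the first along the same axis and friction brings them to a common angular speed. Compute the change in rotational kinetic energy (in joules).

ΔKE ≈ -387 J

The coupling torques are internal; angular momentum about the shared axis is conserved.
Taking A's sense as positive: L = (0.6950)(21.1) − (0.2230)(46.6) = 4.273 kg·m²·rad/s.
Combined I = 0.6950 + 0.2230 = 0.9180 kg·m².
ω_f = L / I = 4.273 / 0.9180 = 4.654 rad/s.
KE_i = ½ΣIω² = 396.8 J; KE_f = ½(0.9180)(4.654)² = 9.943 J.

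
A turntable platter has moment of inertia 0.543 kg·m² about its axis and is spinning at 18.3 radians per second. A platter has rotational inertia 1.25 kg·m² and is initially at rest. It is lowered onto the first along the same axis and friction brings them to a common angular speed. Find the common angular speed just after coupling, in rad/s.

|ω_f| ≈ 5.54 rad/s

The coupling torques are internal; angular momentum about the shared axis is conserved.
Taking A's sense as positive: L = (0.5430)(18.3) = 9.937 kg·m²·rad/s.
Combined I = 0.5430 + 1.250 = 1.793 kg·m².
ω_f = L / I = 9.937 / 1.793 = 5.542 rad/s.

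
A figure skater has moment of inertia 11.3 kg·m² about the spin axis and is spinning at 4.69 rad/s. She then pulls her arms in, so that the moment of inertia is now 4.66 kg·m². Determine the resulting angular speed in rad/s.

No external torque acts about the spin axis, so angular momentum is conserved.
ω₂ = I₁ω₁ / I₂ = (11.30)(4.69 rad/s) / (4.660) = 11.37 rad/s.

ω₂ ≈ 11.4 rad/s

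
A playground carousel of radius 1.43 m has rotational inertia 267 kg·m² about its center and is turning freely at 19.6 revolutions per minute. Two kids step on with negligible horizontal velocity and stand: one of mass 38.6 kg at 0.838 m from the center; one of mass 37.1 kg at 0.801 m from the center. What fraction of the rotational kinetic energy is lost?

No external torque acts about the center; L_before = L_after.
Added inertia Σmr² = (38.6)(0.838)² + (37.1)(0.801)² = 50.91 kg·m²; I_f = 267.0 + 50.91 = 317.9 kg·m².
ω_f = I_p ω_i / I_f = (267.0)(19.6) / 317.9 = 16.46 rpm.
KE_i = ½(267.0)(2.053 rad/s)² = 562.4 J; KE_f = ½(317.9)(1.724)² = 472.3 J.
Fraction lost = 0.1601.

fraction ≈ 0.160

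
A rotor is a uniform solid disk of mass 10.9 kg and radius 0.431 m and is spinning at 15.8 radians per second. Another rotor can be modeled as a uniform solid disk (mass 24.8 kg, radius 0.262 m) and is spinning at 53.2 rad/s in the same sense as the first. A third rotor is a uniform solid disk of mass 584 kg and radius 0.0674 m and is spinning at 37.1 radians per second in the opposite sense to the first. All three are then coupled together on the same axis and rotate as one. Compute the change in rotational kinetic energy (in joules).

ΔKE ≈ -2220 J

The coupling torques are internal; angular momentum about the shared axis is conserved.
Moments of inertia: I_A = ½(10.9)(0.431)² = 1.012 kg·m²; I_B = ½(24.8)(0.262)² = 0.8512 kg·m²; I_C = ½(584)(0.0674)² = 1.326 kg·m².
Taking A's sense as positive: L = (1.012)(15.8) + (0.8512)(53.2) − (1.326)(37.1) = 12.07 kg·m²·rad/s.
Combined I = 1.012 + 0.8512 + 1.326 = 3.190 kg·m².
ω_f = L / I = 12.07 / 3.190 = 3.782 rad/s.
KE_i = ½ΣIω² = 2244 J; KE_f = ½(3.190)(3.782)² = 22.82 J.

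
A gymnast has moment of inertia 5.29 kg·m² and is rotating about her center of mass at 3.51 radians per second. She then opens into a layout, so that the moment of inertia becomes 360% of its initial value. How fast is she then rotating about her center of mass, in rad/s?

Angular momentum about the spin axis is conserved since the torque about it is zero.
I₂ = 3.60 × 5.29 = 19.04 kg·m².
ω₂ = I₁ω₁ / I₂ = (5.290)(3.51 rad/s) / (19.04) = 0.9750 rad/s.

ω₂ ≈ 0.975 rad/s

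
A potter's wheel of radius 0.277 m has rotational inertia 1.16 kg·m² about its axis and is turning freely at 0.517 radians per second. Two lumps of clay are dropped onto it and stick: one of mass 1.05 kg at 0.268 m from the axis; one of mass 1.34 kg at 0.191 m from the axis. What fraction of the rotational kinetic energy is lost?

The added mass arrives with no angular momentum about the axis, and any external torque about the axis is negligible, so the system's angular momentum is conserved.
Added inertia Σmr² = (1.05)(0.268)² + (1.34)(0.191)² = 0.1243 kg·m²; I_f = 1.160 + 0.1243 = 1.284 kg·m².
ω_f = I_p ω_i / I_f = (1.160)(0.517) / 1.284 = 0.4670 rad/s.
KE_i = ½(1.160)(0.5170 rad/s)² = 0.1550 J; KE_f = ½(1.284)(0.4670)² = 0.1400 J.
Fraction lost = 0.09678.

fraction ≈ 0.0968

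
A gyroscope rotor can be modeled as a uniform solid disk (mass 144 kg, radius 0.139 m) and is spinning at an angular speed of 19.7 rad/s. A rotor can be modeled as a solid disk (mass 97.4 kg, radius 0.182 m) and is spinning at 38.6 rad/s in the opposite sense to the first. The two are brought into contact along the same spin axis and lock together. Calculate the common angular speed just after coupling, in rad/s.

|ω_f| ≈ 11.6 rad/s

The coupling torques are internal; angular momentum about the shared axis is conserved.
Moments of inertia: I_A = ½(144)(0.139)² = 1.391 kg·m²; I_B = ½(97.4)(0.182)² = 1.613 kg·m².
Taking A's sense as positive: L = (1.391)(19.7) − (1.613)(38.6) = -34.86 kg·m²·rad/s.
Combined I = 1.391 + 1.613 = 3.004 kg·m².
ω_f = L / I = -34.86 / 3.004 = -11.60 rad/s.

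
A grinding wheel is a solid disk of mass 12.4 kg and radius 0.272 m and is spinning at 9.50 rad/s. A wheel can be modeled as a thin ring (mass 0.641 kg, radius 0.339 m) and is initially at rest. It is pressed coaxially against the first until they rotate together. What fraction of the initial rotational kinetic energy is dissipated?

The coupling torques are internal; angular momentum about the shared axis is conserved.
Moments of inertia: I_A = ½(12.4)(0.272)² = 0.4587 kg·m²; I_B = (0.641)(0.339)² = 0.07366 kg·m².
Taking A's sense as positive: L = (0.4587)(9.50) = 4.358 kg·m²·rad/s.
Combined I = 0.4587 + 0.07366 = 0.5324 kg·m².
ω_f = L / I = 4.358 / 0.5324 = 8.185 rad/s.
KE_i = ½ΣIω² = 20.70 J; KE_f = ½(0.5324)(8.185)² = 17.83 J.
Fraction dissipated = (KE_i − KE_f)/KE_i = 0.1384.

fraction ≈ 0.138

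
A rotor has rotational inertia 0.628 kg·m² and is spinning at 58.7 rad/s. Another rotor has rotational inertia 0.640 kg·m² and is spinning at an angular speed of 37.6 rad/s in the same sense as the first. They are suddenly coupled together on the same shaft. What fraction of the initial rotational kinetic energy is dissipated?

No external torque acts about the common axis, so total angular momentum is conserved.
Taking A's sense as positive: L = (0.6280)(58.7) + (0.6400)(37.6) = 60.93 kg·m²·rad/s.
Combined I = 0.6280 + 0.6400 = 1.268 kg·m².
ω_f = L / I = 60.93 / 1.268 = 48.05 rad/s.
KE_i = ½ΣIω² = 1534 J; KE_f = ½(1.268)(48.05)² = 1464 J.
Fraction dissipated = (KE_i − KE_f)/KE_i = 0.04599.

fraction ≈ 0.0460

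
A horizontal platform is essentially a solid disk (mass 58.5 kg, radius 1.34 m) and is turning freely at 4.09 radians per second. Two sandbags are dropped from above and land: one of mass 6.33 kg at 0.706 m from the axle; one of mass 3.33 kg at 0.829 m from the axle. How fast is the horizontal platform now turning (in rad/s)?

No external torque acts about the axle; L_before = L_after.
I_p = ½(58.5)(1.34)² = 52.52 kg·m².
Added inertia Σmr² = (6.33)(0.706)² + (3.33)(0.829)² = 5.444 kg·m²; I_f = 52.52 + 5.444 = 57.96 kg·m².
ω_f = I_p ω_i / I_f = (52.52)(4.09) / 57.96 = 3.706 rad/s.

ω_f ≈ 3.71 rad/s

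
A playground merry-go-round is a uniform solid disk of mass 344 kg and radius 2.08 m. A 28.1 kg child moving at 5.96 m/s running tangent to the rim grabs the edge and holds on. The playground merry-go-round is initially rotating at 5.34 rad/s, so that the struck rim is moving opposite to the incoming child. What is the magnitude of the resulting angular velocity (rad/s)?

|ω_f| ≈ 4.19 rad/s

The axle reaction passes through the axle and exerts no torque about it; angular momentum about the axle is conserved through the impact.
I_p = ½(344)(2.08)² = 744.1 kg·m². Taking the sense of the child's angular momentum as positive, L_{child} = m v R = (28.1)(5.96)(2.08) = 348.4 kg·m²/s.
L_i = −I_p ω_p + m v R = −(744.1)(5.34) + 348.4 = -3625 kg·m²/s.
After sticking, I_f = I_p + m R² = 744.1 + (28.1)(2.08)² = 865.7 kg·m².
ω_f = L_i / I_f = -3625 / 865.7 = -4.188 rad/s.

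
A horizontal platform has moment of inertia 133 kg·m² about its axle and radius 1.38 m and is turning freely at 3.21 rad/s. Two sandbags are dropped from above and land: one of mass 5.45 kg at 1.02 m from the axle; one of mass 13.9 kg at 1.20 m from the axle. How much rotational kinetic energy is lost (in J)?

The added mass arrives with no angular momentum about the axle, and any external torque about the axle is negligible, so the system's angular momentum is conserved.
Added inertia Σmr² = (5.45)(1.02)² + (13.9)(1.20)² = 25.69 kg·m²; I_f = 133.0 + 25.69 = 158.7 kg·m².
ω_f = I_p ω_i / I_f = (133.0)(3.21) / 158.7 = 2.690 rad/s.
KE_i = ½(133.0)(3.210 rad/s)² = 685.2 J; KE_f = ½(158.7)(2.690)² = 574.3 J.

energy lost ≈ 111 J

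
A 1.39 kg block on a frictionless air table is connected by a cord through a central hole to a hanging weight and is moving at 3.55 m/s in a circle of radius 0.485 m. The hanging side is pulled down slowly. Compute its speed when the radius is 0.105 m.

v₂ ≈ 16.4 m/s

The only horizontal force on the mass is along the cord (radial), so it exerts no torque about the hole and angular momentum m v r is conserved.
v₂ = v₁ r₁ / r₂ = (3.55)(0.485) / (0.105) = 16.40 m/s.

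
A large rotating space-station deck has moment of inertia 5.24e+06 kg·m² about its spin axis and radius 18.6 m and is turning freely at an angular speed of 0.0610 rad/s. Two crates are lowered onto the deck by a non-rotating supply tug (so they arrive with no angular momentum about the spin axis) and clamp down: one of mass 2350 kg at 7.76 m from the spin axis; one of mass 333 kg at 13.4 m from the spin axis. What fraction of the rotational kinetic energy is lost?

The added mass arrives with no angular momentum about the spin axis, and any external torque about the spin axis is negligible, so the system's angular momentum is conserved.
Added inertia Σmr² = (2350)(7.76)² + (333)(13.4)² = 2.013e+05 kg·m²; I_f = 5.240e+06 + 2.013e+05 = 5.441e+06 kg·m².
ω_f = I_p ω_i / I_f = (5.240e+06)(0.0610) / 5.441e+06 = 0.05874 rad/s.
KE_i = ½(5.240e+06)(0.06100 rad/s)² = 9749 J; KE_f = ½(5.441e+06)(0.05874)² = 9388 J.
Fraction lost = 0.03700.

fraction ≈ 0.0370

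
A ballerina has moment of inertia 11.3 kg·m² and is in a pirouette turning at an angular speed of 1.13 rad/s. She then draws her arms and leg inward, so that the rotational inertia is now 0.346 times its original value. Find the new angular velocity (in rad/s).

ω₂ ≈ 3.27 rad/s

Angular momentum about the spin axis is conserved since the torque about it is zero.
I₂ = 0.346 × 11.3 = 3.910 kg·m².
ω₂ = I₁ω₁ / I₂ = (11.30)(1.13 rad/s) / (3.910) = 3.266 rad/s.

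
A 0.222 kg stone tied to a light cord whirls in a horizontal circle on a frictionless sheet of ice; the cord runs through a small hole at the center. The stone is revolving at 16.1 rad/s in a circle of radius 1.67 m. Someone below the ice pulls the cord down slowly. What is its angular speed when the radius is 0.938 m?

ω₂ ≈ 51.0 rad/s

No torque about the axis ⇒ m r₁² ω₁ = m r₂² ω₂.
ω₂ = ω₁ (r₁/r₂)² = (16.1)(1.67/0.938)² = 51.03 rad/s.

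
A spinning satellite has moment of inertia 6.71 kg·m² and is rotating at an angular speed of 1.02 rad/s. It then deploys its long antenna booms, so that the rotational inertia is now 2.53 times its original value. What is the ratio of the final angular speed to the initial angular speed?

With no external torque about the axis, L is conserved: I₁ω₁ = I₂ω₂.
I₂ = 2.53 × 6.71 = 16.98 kg·m².
ω₂/ω₁ = I₁/I₂ = 6.710 / 16.98 = 0.3953.

ω₂/ω₁ ≈ 0.395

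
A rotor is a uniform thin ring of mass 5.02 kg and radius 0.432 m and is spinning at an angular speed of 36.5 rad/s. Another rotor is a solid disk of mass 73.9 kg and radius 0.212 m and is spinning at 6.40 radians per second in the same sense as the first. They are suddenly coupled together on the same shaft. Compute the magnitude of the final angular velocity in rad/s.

No external torque acts about the common axis, so total angular momentum is conserved.
Moments of inertia: I_A = (5.02)(0.432)² = 0.9369 kg·m²; I_B = ½(73.9)(0.212)² = 1.661 kg·m².
Taking A's sense as positive: L = (0.9369)(36.5) + (1.661)(6.40) = 44.82 kg·m²·rad/s.
Combined I = 0.9369 + 1.661 = 2.598 kg·m².
ω_f = L / I = 44.82 / 2.598 = 17.26 rad/s.

|ω_f| ≈ 17.3 rad/s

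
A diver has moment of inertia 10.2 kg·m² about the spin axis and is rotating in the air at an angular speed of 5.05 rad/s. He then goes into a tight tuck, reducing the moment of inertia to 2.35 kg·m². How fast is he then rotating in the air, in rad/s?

No external torque acts about the spin axis, so angular momentum is conserved.
ω₂ = I₁ω₁ / I₂ = (10.20)(5.05 rad/s) / (2.350) = 21.92 rad/s.

ω₂ ≈ 21.9 rad/s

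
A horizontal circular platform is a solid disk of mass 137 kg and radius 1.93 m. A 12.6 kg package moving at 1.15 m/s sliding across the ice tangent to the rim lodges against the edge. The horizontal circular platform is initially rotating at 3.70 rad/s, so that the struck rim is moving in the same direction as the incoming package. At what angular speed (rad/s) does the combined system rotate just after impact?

|ω_f| ≈ 3.22 rad/s

About the central axle the impulsive forces during the collision are internal, so angular momentum about that axis is conserved.
I_p = ½(137)(1.93)² = 255.2 kg·m². Taking the sense of the package's angular momentum as positive, L_{package} = m v R = (12.6)(1.15)(1.93) = 27.97 kg·m²/s.
L_i = +I_p ω_p + m v R = +(255.2)(3.70) + 27.97 = 972.0 kg·m²/s.
After sticking, I_f = I_p + m R² = 255.2 + (12.6)(1.93)² = 302.1 kg·m².
ω_f = L_i / I_f = 972.0 / 302.1 = 3.218 rad/s.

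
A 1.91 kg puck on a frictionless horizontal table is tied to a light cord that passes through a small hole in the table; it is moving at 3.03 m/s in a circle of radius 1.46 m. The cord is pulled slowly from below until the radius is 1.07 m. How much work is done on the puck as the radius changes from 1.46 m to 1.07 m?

W ≈ 7.56 J

Central (radial) force ⇒ zero torque about the center ⇒ m v r is constant.
v₂ = v₁ r₁ / r₂ = (3.03)(1.46) / (1.07) = 4.134 m/s.
W = ΔKE = ½m(v₂² − v₁²) = 7.556 J.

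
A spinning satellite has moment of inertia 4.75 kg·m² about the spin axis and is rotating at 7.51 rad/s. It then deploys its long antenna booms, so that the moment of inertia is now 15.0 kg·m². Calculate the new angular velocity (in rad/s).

ω₂ ≈ 2.38 rad/s

No external torque acts about the spin axis, so angular momentum is conserved.
ω₂ = I₁ω₁ / I₂ = (4.750)(7.51 rad/s) / (15.00) = 2.378 rad/s.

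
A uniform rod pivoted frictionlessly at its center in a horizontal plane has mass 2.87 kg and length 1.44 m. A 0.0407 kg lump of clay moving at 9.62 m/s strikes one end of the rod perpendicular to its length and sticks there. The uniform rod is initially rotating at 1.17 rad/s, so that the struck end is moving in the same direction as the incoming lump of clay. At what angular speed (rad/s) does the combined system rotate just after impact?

About the pivot the impulsive forces during the collision are internal, so angular momentum about that axis is conserved.
I_p = (1/12)(2.87)(1.44)² = 0.4959 kg·m². Taking the sense of the lump of clay's angular momentum as positive, L_{lump} = m v R = (0.0407)(9.62)(1.44/2) = 0.2819 kg·m²/s.
L_i = +I_p ω_p + m v R = +(0.4959)(1.17) + 0.2819 = 0.8621 kg·m²/s.
After sticking, I_f = I_p + m R² = 0.4959 + (0.0407)(1.44/2)² = 0.5170 kg·m².
ω_f = L_i / I_f = 0.8621 / 0.5170 = 1.667 rad/s.

|ω_f| ≈ 1.67 rad/s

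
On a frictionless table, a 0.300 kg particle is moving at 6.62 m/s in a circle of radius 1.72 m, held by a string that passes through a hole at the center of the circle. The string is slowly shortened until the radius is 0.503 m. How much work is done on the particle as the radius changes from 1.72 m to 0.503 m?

The only horizontal force on the mass is along the cord (radial), so it exerts no torque about the hole and angular momentum m v r is conserved.
v₂ = v₁ r₁ / r₂ = (6.62)(1.72) / (0.503) = 22.64 m/s.
W = ΔKE = ½m(v₂² − v₁²) = 70.29 J.

W ≈ 70.3 J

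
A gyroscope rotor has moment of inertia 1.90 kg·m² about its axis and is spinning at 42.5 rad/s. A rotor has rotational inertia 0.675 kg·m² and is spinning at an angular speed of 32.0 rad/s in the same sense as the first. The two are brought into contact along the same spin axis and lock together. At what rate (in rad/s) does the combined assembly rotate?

No external torque acts about the common axis, so total angular momentum is conserved.
Taking A's sense as positive: L = (1.900)(42.5) + (0.6750)(32.0) = 102.3 kg·m²·rad/s.
Combined I = 1.900 + 0.6750 = 2.575 kg·m².
ω_f = L / I = 102.3 / 2.575 = 39.75 rad/s.

|ω_f| ≈ 39.7 rad/s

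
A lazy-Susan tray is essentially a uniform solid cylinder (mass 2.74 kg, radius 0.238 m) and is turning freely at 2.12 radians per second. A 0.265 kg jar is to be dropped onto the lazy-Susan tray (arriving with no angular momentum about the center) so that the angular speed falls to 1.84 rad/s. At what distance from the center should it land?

No external torque acts about the center; L_before = L_after.
I_p = ½(2.74)(0.238)² = 0.07760 kg·m².
I_p ω_i = (I_p + m r²) ω_f ⇒ m r² = I_p(ω_i/ω_f − 1) = 0.07760(2.12/1.84 − 1) = 0.01181 kg·m².
r = √(0.01181/0.265) = 0.2111 m.

r ≈ 0.211 m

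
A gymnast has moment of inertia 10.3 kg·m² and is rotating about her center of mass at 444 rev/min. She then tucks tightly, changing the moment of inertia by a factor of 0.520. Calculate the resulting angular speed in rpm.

ω₂ ≈ 854 rpm

With no external torque about the axis, L is conserved: I₁ω₁ = I₂ω₂.
I₂ = 0.520 × 10.3 = 5.356 kg·m².
ω₂ = I₁ω₁ / I₂ = (10.30)(444 rpm) / (5.356) = 853.8 rpm.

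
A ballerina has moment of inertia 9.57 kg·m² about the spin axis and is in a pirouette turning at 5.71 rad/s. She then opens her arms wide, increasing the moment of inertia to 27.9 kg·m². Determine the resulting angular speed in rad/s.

No external torque acts about the spin axis, so angular momentum is conserved.
ω₂ = I₁ω₁ / I₂ = (9.570)(5.71 rad/s) / (27.90) = 1.959 rad/s.

ω₂ ≈ 1.96 rad/s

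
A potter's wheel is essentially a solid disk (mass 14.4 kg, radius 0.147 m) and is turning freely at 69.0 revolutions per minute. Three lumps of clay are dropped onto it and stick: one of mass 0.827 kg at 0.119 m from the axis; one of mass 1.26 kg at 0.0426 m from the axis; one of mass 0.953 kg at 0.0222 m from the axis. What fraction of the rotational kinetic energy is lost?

fraction ≈ 0.0851

No external torque acts about the axis; L_before = L_after.
I_p = ½(14.4)(0.147)² = 0.1556 kg·m².
Added inertia Σmr² = (0.827)(0.119)² + (1.26)(0.0426)² + (0.953)(0.0222)² = 0.01447 kg·m²; I_f = 0.1556 + 0.01447 = 0.1701 kg·m².
ω_f = I_p ω_i / I_f = (0.1556)(69.0) / 0.1701 = 63.13 rpm.
KE_i = ½(0.1556)(7.226 rad/s)² = 4.062 J; KE_f = ½(0.1701)(6.611)² = 3.716 J.
Fraction lost = 0.08508.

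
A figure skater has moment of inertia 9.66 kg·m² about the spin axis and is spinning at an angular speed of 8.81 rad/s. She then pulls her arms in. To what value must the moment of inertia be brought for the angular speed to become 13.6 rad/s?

Angular momentum about the spin axis is conserved since the torque about it is zero.
I₂ = I₁ω₁ / ω₂ = (9.66)(8.81) / (13.6) = 6.258 kg·m².

I₂ ≈ 6.26 kg·m²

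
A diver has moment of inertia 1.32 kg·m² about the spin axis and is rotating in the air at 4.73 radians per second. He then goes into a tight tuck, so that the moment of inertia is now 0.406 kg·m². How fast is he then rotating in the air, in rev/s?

No external torque acts about the spin axis, so angular momentum is conserved.
ω₂ = I₁ω₁ / I₂ = (1.320)(4.73 rad/s) / (0.4060) = 15.38 rad/s = 2.448 rev/s.

ω₂ ≈ 2.45 rev/s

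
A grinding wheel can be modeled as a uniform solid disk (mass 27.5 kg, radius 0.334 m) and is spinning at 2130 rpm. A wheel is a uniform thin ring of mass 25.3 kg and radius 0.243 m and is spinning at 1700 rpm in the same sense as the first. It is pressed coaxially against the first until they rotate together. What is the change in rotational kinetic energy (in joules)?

ΔKE ≈ -767 J

No external torque acts about the common axis, so total angular momentum is conserved.
Moments of inertia: I_A = ½(27.5)(0.334)² = 1.534 kg·m²; I_B = (25.3)(0.243)² = 1.494 kg·m².
Taking A's sense as positive: L = (1.534)(2130) + (1.494)(1700) = 5807 kg·m²·rpm.
Combined I = 1.534 + 1.494 = 3.028 kg·m².
ω_f = L / I = 5807 / 3.028 = 1918 rpm.
KE_i = ½ΣIω² = 61830 J; KE_f = ½(3.028)(200.8)² = 61060 J.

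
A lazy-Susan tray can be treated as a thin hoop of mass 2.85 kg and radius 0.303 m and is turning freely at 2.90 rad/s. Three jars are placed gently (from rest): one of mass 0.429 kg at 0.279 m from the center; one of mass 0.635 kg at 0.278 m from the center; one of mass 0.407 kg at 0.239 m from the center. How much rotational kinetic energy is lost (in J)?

energy lost ≈ 0.317 J

No external torque acts about the center; L_before = L_after.
I_p = (2.85)(0.303)² = 0.2617 kg·m².
Added inertia Σmr² = (0.429)(0.279)² + (0.635)(0.278)² + (0.407)(0.239)² = 0.1057 kg·m²; I_f = 0.2617 + 0.1057 = 0.3674 kg·m².
ω_f = I_p ω_i / I_f = (0.2617)(2.90) / 0.3674 = 2.065 rad/s.
KE_i = ½(0.2617)(2.900 rad/s)² = 1.100 J; KE_f = ½(0.3674)(2.065)² = 0.7836 J.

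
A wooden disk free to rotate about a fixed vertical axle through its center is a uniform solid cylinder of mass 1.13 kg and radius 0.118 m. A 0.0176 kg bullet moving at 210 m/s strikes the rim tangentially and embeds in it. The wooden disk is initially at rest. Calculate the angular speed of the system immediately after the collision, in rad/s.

|ω_f| ≈ 53.8 rad/s

The axle reaction passes through the axle and exerts no torque about it; angular momentum about the axle is conserved through the impact.
I_p = ½(1.13)(0.118)² = 0.007867 kg·m². Taking the sense of the bullet's angular momentum as positive, L_{bullet} = m v R = (0.0176)(210)(0.118) = 0.4361 kg·m²/s.
L_i = 0 + 0.4361 = 0.4361 kg·m²/s.
After sticking, I_f = I_p + m R² = 0.007867 + (0.0176)(0.118)² = 0.008112 kg·m².
ω_f = L_i / I_f = 0.4361 / 0.008112 = 53.76 rad/s.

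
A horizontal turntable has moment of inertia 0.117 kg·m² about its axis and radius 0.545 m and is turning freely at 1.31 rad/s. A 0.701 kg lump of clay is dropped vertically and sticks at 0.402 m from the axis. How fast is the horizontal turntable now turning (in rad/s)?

No external torque acts about the axis; L_before = L_after.
Added inertia Σmr² = (0.701)(0.402)² = 0.1133 kg·m²; I_f = 0.1170 + 0.1133 = 0.2303 kg·m².
ω_f = I_p ω_i / I_f = (0.1170)(1.31) / 0.2303 = 0.6656 rad/s.

ω_f ≈ 0.666 rad/s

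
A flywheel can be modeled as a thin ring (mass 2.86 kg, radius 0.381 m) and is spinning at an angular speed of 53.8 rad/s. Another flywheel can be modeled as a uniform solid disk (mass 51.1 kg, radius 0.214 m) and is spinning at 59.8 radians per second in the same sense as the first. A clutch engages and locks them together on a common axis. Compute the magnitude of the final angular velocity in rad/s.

|ω_f| ≈ 58.2 rad/s

The coupling torques are internal; angular momentum about the shared axis is conserved.
Moments of inertia: I_A = (2.86)(0.381)² = 0.4152 kg·m²; I_B = ½(51.1)(0.214)² = 1.170 kg·m².
Taking A's sense as positive: L = (0.4152)(53.8) + (1.170)(59.8) = 92.31 kg·m²·rad/s.
Combined I = 0.4152 + 1.170 = 1.585 kg·m².
ω_f = L / I = 92.31 / 1.585 = 58.23 rad/s.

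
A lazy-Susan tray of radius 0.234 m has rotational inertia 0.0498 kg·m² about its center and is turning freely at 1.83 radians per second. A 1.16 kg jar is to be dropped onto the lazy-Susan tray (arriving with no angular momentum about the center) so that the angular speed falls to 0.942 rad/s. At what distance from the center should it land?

r ≈ 0.201 m

No external torque acts about the center; L_before = L_after.
I_p ω_i = (I_p + m r²) ω_f ⇒ m r² = I_p(ω_i/ω_f − 1) = 0.04980(1.83/0.942 − 1) = 0.04695 kg·m².
r = √(0.04695/1.16) = 0.2012 m.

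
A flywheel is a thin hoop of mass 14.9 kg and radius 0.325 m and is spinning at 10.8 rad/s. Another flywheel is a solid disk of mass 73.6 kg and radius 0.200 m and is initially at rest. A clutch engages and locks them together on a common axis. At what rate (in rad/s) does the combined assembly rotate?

|ω_f| ≈ 5.58 rad/s

No external torque acts about the common axis, so total angular momentum is conserved.
Moments of inertia: I_A = (14.9)(0.325)² = 1.574 kg·m²; I_B = ½(73.6)(0.200)² = 1.472 kg·m².
Taking A's sense as positive: L = (1.574)(10.8) = 17.00 kg·m²·rad/s.
Combined I = 1.574 + 1.472 = 3.046 kg·m².
ω_f = L / I = 17.00 / 3.046 = 5.581 rad/s.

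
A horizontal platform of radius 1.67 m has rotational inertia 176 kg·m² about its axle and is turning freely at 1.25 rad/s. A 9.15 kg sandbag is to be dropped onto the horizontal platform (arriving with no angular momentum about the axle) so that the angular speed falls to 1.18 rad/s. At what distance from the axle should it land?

r ≈ 1.07 m

No external torque acts about the axle; L_before = L_after.
I_p ω_i = (I_p + m r²) ω_f ⇒ m r² = I_p(ω_i/ω_f − 1) = 176.0(1.25/1.18 − 1) = 10.44 kg·m².
r = √(10.44/9.15) = 1.068 m.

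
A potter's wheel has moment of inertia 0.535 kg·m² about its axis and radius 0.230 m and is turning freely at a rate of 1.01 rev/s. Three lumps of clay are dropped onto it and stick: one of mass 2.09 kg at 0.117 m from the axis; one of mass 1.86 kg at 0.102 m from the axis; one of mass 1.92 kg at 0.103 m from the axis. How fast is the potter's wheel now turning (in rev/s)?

ω_f ≈ 0.896 rev/s

The added mass arrives with no angular momentum about the axis, and any external torque about the axis is negligible, so the system's angular momentum is conserved.
Added inertia Σmr² = (2.09)(0.117)² + (1.86)(0.102)² + (1.92)(0.103)² = 0.06833 kg·m²; I_f = 0.5350 + 0.06833 = 0.6033 kg·m².
ω_f = I_p ω_i / I_f = (0.5350)(1.01) / 0.6033 = 0.8956 rev/s.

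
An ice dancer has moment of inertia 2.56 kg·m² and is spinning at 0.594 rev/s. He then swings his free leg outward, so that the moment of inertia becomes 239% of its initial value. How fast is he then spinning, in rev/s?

No external torque acts about the spin axis, so angular momentum is conserved.
I₂ = 2.39 × 2.56 = 6.118 kg·m².
ω₂ = I₁ω₁ / I₂ = (2.560)(0.594 rev/s) / (6.118) = 0.2485 rev/s.

ω₂ ≈ 0.249 rev/s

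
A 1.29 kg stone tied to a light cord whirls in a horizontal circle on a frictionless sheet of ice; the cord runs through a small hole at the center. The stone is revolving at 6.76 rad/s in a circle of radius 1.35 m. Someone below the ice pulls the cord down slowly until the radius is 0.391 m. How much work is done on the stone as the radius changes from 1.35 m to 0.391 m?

The constraining force is radial, so m r² ω about the center is conserved.
ω₂ = ω₁ (r₁/r₂)² = (6.76)(1.35/0.391)² = 80.59 rad/s.
W = ΔKE = ½m(v₂² − v₁²) = 586.7 J.

W ≈ 587 J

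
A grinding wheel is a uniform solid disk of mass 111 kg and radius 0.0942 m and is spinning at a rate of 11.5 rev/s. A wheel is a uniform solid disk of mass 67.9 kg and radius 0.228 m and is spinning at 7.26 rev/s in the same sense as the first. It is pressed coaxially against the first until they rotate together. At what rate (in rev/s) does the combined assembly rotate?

The coupling torques are internal; angular momentum about the shared axis is conserved.
Moments of inertia: I_A = ½(111)(0.0942)² = 0.4925 kg·m²; I_B = ½(67.9)(0.228)² = 1.765 kg·m².
Taking A's sense as positive: L = (0.4925)(11.5) + (1.765)(7.26) = 18.48 kg·m²·rev/s.
Combined I = 0.4925 + 1.765 = 2.257 kg·m².
ω_f = L / I = 18.48 / 2.257 = 8.185 rev/s.

|ω_f| ≈ 8.19 rev/s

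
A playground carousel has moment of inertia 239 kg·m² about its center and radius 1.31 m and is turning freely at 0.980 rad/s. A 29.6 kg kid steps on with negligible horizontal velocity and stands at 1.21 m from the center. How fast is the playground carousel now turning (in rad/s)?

ω_f ≈ 0.830 rad/s

The added mass arrives with no angular momentum about the center, and any external torque about the center is negligible, so the system's angular momentum is conserved.
Added inertia Σmr² = (29.6)(1.21)² = 43.34 kg·m²; I_f = 239.0 + 43.34 = 282.3 kg·m².
ω_f = I_p ω_i / I_f = (239.0)(0.980) / 282.3 = 0.8296 rad/s.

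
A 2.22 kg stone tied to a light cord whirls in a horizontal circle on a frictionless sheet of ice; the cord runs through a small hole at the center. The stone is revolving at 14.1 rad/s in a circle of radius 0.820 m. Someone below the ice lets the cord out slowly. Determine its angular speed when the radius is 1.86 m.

ω₂ ≈ 2.74 rad/s

The constraining force is radial, so m r² ω about the center is conserved.
ω₂ = ω₁ (r₁/r₂)² = (14.1)(0.820/1.86)² = 2.740 rad/s.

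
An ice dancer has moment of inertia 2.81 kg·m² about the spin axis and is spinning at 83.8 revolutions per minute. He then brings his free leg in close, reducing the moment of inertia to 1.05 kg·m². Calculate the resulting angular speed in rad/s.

ω₂ ≈ 23.5 rad/s

With no external torque about the axis, L is conserved: I₁ω₁ = I₂ω₂.
ω₂ = I₁ω₁ / I₂ = (2.810)(83.8 rpm) / (1.050) = 224.3 rpm = 23.48 rad/s.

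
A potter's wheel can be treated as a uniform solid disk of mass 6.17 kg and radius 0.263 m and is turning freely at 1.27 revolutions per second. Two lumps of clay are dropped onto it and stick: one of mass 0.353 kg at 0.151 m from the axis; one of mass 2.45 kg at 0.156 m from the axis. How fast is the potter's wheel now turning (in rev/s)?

The added mass arrives with no angular momentum about the axis, and any external torque about the axis is negligible, so the system's angular momentum is conserved.
I_p = ½(6.17)(0.263)² = 0.2134 kg·m².
Added inertia Σmr² = (0.353)(0.151)² + (2.45)(0.156)² = 0.06767 kg·m²; I_f = 0.2134 + 0.06767 = 0.2811 kg·m².
ω_f = I_p ω_i / I_f = (0.2134)(1.27) / 0.2811 = 0.9642 rev/s.

ω_f ≈ 0.964 rev/s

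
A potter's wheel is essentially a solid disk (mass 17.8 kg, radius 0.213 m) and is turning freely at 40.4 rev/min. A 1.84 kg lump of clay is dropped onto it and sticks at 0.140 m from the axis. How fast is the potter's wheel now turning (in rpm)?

ω_f ≈ 37.1 rpm

No external torque acts about the axis; L_before = L_after.
I_p = ½(17.8)(0.213)² = 0.4038 kg·m².
Added inertia Σmr² = (1.84)(0.140)² = 0.03606 kg·m²; I_f = 0.4038 + 0.03606 = 0.4398 kg·m².
ω_f = I_p ω_i / I_f = (0.4038)(40.4) / 0.4398 = 37.09 rpm.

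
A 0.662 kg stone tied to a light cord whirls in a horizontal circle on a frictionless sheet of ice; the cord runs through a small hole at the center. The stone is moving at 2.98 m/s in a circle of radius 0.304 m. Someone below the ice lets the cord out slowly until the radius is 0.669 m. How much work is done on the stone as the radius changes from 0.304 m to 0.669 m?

Central (radial) force ⇒ zero torque about the center ⇒ m v r is constant.
v₂ = v₁ r₁ / r₂ = (2.98)(0.304) / (0.669) = 1.354 m/s.
W = ΔKE = ½m(v₂² − v₁²) = -2.332 J.

W ≈ -2.33 J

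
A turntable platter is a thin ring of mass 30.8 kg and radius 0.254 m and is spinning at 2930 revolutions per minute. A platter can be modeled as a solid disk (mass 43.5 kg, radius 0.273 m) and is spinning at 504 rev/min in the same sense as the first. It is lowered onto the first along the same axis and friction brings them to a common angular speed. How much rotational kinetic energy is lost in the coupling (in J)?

ΔKE lost ≈ 28800 J

No external torque acts about the common axis, so total angular momentum is conserved.
Moments of inertia: I_A = (30.8)(0.254)² = 1.987 kg·m²; I_B = ½(43.5)(0.273)² = 1.621 kg·m².
Taking A's sense as positive: L = (1.987)(2930) + (1.621)(504) = 6639 kg·m²·rpm.
Combined I = 1.987 + 1.621 = 3.608 kg·m².
ω_f = L / I = 6639 / 3.608 = 1840 rpm.
KE_i = ½ΣIω² = 95790 J; KE_f = ½(3.608)(192.7)² = 66980 J.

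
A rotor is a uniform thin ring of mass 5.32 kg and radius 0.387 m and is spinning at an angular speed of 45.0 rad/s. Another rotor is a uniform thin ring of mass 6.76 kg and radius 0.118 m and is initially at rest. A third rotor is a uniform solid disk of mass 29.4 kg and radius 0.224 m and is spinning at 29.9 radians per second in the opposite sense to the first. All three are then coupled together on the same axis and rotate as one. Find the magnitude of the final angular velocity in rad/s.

No external torque acts about the common axis, so total angular momentum is conserved.
Moments of inertia: I_A = (5.32)(0.387)² = 0.7968 kg·m²; I_B = (6.76)(0.118)² = 0.09413 kg·m²; I_C = ½(29.4)(0.224)² = 0.7376 kg·m².
Taking A's sense as positive: L = (0.7968)(45.0) − (0.7376)(29.9) = 13.80 kg·m²·rad/s.
Combined I = 0.7968 + 0.09413 + 0.7376 = 1.628 kg·m².
ω_f = L / I = 13.80 / 1.628 = 8.475 rad/s.

|ω_f| ≈ 8.47 rad/s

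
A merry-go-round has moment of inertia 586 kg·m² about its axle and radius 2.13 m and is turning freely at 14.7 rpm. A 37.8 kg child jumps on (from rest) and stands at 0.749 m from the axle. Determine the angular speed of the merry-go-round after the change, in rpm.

No external torque acts about the axle; L_before = L_after.
Added inertia Σmr² = (37.8)(0.749)² = 21.21 kg·m²; I_f = 586.0 + 21.21 = 607.2 kg·m².
ω_f = I_p ω_i / I_f = (586.0)(14.7) / 607.2 = 14.19 rpm.

ω_f ≈ 14.2 rpm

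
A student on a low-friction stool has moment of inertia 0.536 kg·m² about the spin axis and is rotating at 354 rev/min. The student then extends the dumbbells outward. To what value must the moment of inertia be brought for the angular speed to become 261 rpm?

I₂ ≈ 0.727 kg·m²

No external torque acts about the spin axis, so angular momentum is conserved.
I₂ = I₁ω₁ / ω₂ = (0.536)(354) / (261) = 0.7270 kg·m².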